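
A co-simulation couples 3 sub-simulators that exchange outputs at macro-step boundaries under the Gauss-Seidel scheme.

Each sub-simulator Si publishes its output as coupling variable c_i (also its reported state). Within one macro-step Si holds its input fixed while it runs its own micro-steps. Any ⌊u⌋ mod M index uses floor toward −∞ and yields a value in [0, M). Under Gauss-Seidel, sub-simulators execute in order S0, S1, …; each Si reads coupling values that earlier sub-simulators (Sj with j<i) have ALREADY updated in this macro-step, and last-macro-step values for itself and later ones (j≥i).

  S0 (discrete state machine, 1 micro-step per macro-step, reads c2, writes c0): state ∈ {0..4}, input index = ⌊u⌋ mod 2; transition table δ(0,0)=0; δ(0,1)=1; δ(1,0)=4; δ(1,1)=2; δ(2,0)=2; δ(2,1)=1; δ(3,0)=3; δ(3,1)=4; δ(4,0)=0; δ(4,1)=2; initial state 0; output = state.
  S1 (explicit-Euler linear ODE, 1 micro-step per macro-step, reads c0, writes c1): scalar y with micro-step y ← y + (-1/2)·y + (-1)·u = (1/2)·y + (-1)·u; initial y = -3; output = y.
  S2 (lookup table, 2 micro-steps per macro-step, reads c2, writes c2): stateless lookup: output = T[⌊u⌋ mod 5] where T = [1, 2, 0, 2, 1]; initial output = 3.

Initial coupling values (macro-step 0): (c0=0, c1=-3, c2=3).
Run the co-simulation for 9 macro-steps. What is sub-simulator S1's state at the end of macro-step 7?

macro 1: S0 reads c2=3 → after 1×micro: 1; S1 reads c0=1 → after 1×micro: -5/2; S2 reads c2=3 → after 2×micro: 2 ⇒ (c0=1, c1=-5/2, c2=2)
macro 2: S0 reads c2=2 → after 1×micro: 4; S1 reads c0=4 → after 1×micro: -21/4; S2 reads c2=2 → after 2×micro: 0 ⇒ (c0=4, c1=-21/4, c2=0)
macro 3: S0 reads c2=0 → after 1×micro: 0; S1 reads c0=0 → after 1×micro: -21/8; S2 reads c2=0 → after 2×micro: 1 ⇒ (c0=0, c1=-21/8, c2=1)
macro 4: S0 reads c2=1 → after 1×micro: 1; S1 reads c0=1 → after 1×micro: -37/16; S2 reads c2=1 → after 2×micro: 2 ⇒ (c0=1, c1=-37/16, c2=2)
macro 5: S0 reads c2=2 → after 1×micro: 4; S1 reads c0=4 → after 1×micro: -165/32; S2 reads c2=2 → after 2×micro: 0 ⇒ (c0=4, c1=-165/32, c2=0)
macro 6: S0 reads c2=0 → after 1×micro: 0; S1 reads c0=0 → after 1×micro: -165/64; S2 reads c2=0 → after 2×micro: 1 ⇒ (c0=0, c1=-165/64, c2=1)
macro 7: S0 reads c2=1 → after 1×micro: 1; S1 reads c0=1 → after 1×micro: -293/128; S2 reads c2=1 → after 2×micro: 2 ⇒ (c0=1, c1=-293/128, c2=2)
macro 8: S0 reads c2=2 → after 1×micro: 4; S1 reads c0=4 → after 1×micro: -1317/256; S2 reads c2=2 → after 2×micro: 0 ⇒ (c0=4, c1=-1317/256, c2=0)
macro 9: S0 reads c2=0 → after 1×micro: 0; S1 reads c0=0 → after 1×micro: -1317/512; S2 reads c2=0 → after 2×micro: 1 ⇒ (c0=0, c1=-1317/512, c2=1)

S1 state at macro-step 7 = -293/128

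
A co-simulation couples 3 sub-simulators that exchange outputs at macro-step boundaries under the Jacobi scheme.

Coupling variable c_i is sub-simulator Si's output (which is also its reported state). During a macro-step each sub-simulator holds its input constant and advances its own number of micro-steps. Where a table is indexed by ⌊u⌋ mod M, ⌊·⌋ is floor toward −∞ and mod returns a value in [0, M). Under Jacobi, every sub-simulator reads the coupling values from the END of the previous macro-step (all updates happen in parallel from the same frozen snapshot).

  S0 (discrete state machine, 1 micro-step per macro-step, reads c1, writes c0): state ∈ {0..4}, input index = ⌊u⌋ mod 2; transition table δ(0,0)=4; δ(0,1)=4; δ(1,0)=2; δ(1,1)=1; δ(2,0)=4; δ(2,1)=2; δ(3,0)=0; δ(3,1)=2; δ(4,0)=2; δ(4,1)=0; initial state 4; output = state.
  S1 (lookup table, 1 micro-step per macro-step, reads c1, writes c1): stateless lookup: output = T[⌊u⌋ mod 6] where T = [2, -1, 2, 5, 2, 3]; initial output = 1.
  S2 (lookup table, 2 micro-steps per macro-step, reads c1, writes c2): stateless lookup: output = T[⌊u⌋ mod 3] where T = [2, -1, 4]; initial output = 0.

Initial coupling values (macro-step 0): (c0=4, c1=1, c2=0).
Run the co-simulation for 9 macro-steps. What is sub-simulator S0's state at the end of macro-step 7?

S0 state at macro-step 7 = 0

macro 1: S0 reads c1=1 → after 1×micro: 0; S1 reads c1=1 → after 1×micro: -1; S2 reads c1=1 → after 2×micro: -1 ⇒ (c0=0, c1=-1, c2=-1)
macro 2: S0 reads c1=-1 → after 1×micro: 4; S1 reads c1=-1 → after 1×micro: 3; S2 reads c1=-1 → after 2×micro: 4 ⇒ (c0=4, c1=3, c2=4)
macro 3: S0 reads c1=3 → after 1×micro: 0; S1 reads c1=3 → after 1×micro: 5; S2 reads c1=3 → after 2×micro: 2 ⇒ (c0=0, c1=5, c2=2)
macro 4: S0 reads c1=5 → after 1×micro: 4; S1 reads c1=5 → after 1×micro: 3; S2 reads c1=5 → after 2×micro: 4 ⇒ (c0=4, c1=3, c2=4)
macro 5: S0 reads c1=3 → after 1×micro: 0; S1 reads c1=3 → after 1×micro: 5; S2 reads c1=3 → after 2×micro: 2 ⇒ (c0=0, c1=5, c2=2)
macro 6: S0 reads c1=5 → after 1×micro: 4; S1 reads c1=5 → after 1×micro: 3; S2 reads c1=5 → after 2×micro: 4 ⇒ (c0=4, c1=3, c2=4)
macro 7: S0 reads c1=3 → after 1×micro: 0; S1 reads c1=3 → after 1×micro: 5; S2 reads c1=3 → after 2×micro: 2 ⇒ (c0=0, c1=5, c2=2)
macro 8: S0 reads c1=5 → after 1×micro: 4; S1 reads c1=5 → after 1×micro: 3; S2 reads c1=5 → after 2×micro: 4 ⇒ (c0=4, c1=3, c2=4)
macro 9: S0 reads c1=3 → after 1×micro: 0; S1 reads c1=3 → after 1×micro: 5; S2 reads c1=3 → after 2×micro: 2 ⇒ (c0=0, c1=5, c2=2)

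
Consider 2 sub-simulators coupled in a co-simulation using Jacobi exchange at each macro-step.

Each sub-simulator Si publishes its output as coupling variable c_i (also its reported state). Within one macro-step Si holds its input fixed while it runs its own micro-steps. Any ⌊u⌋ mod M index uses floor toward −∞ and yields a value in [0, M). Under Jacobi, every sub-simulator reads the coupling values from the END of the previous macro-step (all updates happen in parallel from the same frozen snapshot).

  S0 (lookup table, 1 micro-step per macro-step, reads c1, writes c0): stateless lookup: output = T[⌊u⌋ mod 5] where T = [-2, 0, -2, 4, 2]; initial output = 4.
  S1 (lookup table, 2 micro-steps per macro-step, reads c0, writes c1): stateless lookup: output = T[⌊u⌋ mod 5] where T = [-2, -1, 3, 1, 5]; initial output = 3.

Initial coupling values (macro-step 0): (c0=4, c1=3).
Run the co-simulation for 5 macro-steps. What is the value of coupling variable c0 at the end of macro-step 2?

c0 at macro-step 2 = -2

macro 1: S0 reads c1=3 → after 1×micro: 4; S1 reads c0=4 → after 2×micro: 5 ⇒ (c0=4, c1=5)
macro 2: S0 reads c1=5 → after 1×micro: -2; S1 reads c0=4 → after 2×micro: 5 ⇒ (c0=-2, c1=5)
macro 3: S0 reads c1=5 → after 1×micro: -2; S1 reads c0=-2 → after 2×micro: 1 ⇒ (c0=-2, c1=1)
macro 4: S0 reads c1=1 → after 1×micro: 0; S1 reads c0=-2 → after 2×micro: 1 ⇒ (c0=0, c1=1)
macro 5: S0 reads c1=1 → after 1×micro: 0; S1 reads c0=0 → after 2×micro: -2 ⇒ (c0=0, c1=-2)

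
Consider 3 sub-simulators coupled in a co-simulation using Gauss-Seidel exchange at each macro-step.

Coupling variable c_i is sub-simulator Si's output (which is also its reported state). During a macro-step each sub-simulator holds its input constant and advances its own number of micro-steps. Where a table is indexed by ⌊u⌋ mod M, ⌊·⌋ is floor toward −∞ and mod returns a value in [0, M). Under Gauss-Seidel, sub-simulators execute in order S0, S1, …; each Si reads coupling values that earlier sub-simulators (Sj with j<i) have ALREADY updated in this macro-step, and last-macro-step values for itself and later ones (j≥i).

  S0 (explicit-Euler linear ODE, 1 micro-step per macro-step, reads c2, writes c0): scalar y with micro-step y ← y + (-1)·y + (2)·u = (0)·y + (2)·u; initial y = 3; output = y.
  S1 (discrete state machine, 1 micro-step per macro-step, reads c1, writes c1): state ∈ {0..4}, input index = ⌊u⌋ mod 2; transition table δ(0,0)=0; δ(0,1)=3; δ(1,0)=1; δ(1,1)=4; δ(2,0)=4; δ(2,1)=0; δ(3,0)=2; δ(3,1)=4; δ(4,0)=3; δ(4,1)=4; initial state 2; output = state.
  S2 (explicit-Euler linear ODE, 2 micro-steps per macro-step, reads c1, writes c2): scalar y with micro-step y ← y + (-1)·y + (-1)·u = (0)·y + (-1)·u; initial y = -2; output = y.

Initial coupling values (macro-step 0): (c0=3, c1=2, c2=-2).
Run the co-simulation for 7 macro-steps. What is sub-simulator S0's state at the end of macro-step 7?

macro 1: S0 reads c2=-2 → after 1×micro: -4; S1 reads c1=2 → after 1×micro: 4; S2 reads c1=4 → after 2×micro: -4 ⇒ (c0=-4, c1=4, c2=-4)
macro 2: S0 reads c2=-4 → after 1×micro: -8; S1 reads c1=4 → after 1×micro: 3; S2 reads c1=3 → after 2×micro: -3 ⇒ (c0=-8, c1=3, c2=-3)
macro 3: S0 reads c2=-3 → after 1×micro: -6; S1 reads c1=3 → after 1×micro: 4; S2 reads c1=4 → after 2×micro: -4 ⇒ (c0=-6, c1=4, c2=-4)
macro 4: S0 reads c2=-4 → after 1×micro: -8; S1 reads c1=4 → after 1×micro: 3; S2 reads c1=3 → after 2×micro: -3 ⇒ (c0=-8, c1=3, c2=-3)
macro 5: S0 reads c2=-3 → after 1×micro: -6; S1 reads c1=3 → after 1×micro: 4; S2 reads c1=4 → after 2×micro: -4 ⇒ (c0=-6, c1=4, c2=-4)
macro 6: S0 reads c2=-4 → after 1×micro: -8; S1 reads c1=4 → after 1×micro: 3; S2 reads c1=3 → after 2×micro: -3 ⇒ (c0=-8, c1=3, c2=-3)
macro 7: S0 reads c2=-3 → after 1×micro: -6; S1 reads c1=3 → after 1×micro: 4; S2 reads c1=4 → after 2×micro: -4 ⇒ (c0=-6, c1=4, c2=-4)

S0 state at macro-step 7 = -6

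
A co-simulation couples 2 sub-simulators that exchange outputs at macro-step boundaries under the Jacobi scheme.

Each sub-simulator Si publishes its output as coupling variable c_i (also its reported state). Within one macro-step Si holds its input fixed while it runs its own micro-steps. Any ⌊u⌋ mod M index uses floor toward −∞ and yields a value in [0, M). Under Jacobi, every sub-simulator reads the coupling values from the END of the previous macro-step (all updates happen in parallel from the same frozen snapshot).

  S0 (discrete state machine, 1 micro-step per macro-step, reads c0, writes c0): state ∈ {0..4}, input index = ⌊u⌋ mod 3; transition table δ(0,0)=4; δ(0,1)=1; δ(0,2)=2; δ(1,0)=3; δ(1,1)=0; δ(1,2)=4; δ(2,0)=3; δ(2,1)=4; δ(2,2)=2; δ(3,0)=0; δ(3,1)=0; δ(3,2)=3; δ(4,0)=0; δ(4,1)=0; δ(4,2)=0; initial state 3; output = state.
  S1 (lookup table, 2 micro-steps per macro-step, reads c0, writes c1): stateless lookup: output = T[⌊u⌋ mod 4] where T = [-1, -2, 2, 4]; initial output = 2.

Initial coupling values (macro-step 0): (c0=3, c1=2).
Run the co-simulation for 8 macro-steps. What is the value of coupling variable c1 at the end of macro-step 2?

c1 at macro-step 2 = -1

macro 1: S0 reads c0=3 → after 1×micro: 0; S1 reads c0=3 → after 2×micro: 4 ⇒ (c0=0, c1=4)
macro 2: S0 reads c0=0 → after 1×micro: 4; S1 reads c0=0 → after 2×micro: -1 ⇒ (c0=4, c1=-1)
macro 3: S0 reads c0=4 → after 1×micro: 0; S1 reads c0=4 → after 2×micro: -1 ⇒ (c0=0, c1=-1)
macro 4: S0 reads c0=0 → after 1×micro: 4; S1 reads c0=0 → after 2×micro: -1 ⇒ (c0=4, c1=-1)
macro 5: S0 reads c0=4 → after 1×micro: 0; S1 reads c0=4 → after 2×micro: -1 ⇒ (c0=0, c1=-1)
macro 6: S0 reads c0=0 → after 1×micro: 4; S1 reads c0=0 → after 2×micro: -1 ⇒ (c0=4, c1=-1)
macro 7: S0 reads c0=4 → after 1×micro: 0; S1 reads c0=4 → after 2×micro: -1 ⇒ (c0=0, c1=-1)
macro 8: S0 reads c0=0 → after 1×micro: 4; S1 reads c0=0 → after 2×micro: -1 ⇒ (c0=4, c1=-1)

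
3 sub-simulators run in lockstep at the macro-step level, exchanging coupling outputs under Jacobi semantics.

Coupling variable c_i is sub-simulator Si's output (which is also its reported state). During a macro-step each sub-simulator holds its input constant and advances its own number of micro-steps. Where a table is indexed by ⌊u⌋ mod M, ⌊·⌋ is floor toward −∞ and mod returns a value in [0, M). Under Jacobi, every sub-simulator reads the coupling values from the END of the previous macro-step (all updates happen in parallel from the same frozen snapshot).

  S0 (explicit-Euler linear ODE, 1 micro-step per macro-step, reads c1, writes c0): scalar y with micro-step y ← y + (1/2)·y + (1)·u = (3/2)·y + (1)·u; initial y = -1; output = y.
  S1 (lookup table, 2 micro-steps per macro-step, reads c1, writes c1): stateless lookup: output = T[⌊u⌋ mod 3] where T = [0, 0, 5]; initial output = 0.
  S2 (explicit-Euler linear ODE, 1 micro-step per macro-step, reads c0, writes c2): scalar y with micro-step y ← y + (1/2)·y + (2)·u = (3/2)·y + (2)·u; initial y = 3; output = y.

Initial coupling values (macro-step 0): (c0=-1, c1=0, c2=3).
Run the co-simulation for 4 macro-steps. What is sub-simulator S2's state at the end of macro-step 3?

S2 state at macro-step 3 = -27/8

macro 1: S0 reads c1=0 → after 1×micro: -3/2; S1 reads c1=0 → after 2×micro: 0; S2 reads c0=-1 → after 1×micro: 5/2 ⇒ (c0=-3/2, c1=0, c2=5/2)
macro 2: S0 reads c1=0 → after 1×micro: -9/4; S1 reads c1=0 → after 2×micro: 0; S2 reads c0=-3/2 → after 1×micro: 3/4 ⇒ (c0=-9/4, c1=0, c2=3/4)
macro 3: S0 reads c1=0 → after 1×micro: -27/8; S1 reads c1=0 → after 2×micro: 0; S2 reads c0=-9/4 → after 1×micro: -27/8 ⇒ (c0=-27/8, c1=0, c2=-27/8)
macro 4: S0 reads c1=0 → after 1×micro: -81/16; S1 reads c1=0 → after 2×micro: 0; S2 reads c0=-27/8 → after 1×micro: -189/16 ⇒ (c0=-81/16, c1=0, c2=-189/16)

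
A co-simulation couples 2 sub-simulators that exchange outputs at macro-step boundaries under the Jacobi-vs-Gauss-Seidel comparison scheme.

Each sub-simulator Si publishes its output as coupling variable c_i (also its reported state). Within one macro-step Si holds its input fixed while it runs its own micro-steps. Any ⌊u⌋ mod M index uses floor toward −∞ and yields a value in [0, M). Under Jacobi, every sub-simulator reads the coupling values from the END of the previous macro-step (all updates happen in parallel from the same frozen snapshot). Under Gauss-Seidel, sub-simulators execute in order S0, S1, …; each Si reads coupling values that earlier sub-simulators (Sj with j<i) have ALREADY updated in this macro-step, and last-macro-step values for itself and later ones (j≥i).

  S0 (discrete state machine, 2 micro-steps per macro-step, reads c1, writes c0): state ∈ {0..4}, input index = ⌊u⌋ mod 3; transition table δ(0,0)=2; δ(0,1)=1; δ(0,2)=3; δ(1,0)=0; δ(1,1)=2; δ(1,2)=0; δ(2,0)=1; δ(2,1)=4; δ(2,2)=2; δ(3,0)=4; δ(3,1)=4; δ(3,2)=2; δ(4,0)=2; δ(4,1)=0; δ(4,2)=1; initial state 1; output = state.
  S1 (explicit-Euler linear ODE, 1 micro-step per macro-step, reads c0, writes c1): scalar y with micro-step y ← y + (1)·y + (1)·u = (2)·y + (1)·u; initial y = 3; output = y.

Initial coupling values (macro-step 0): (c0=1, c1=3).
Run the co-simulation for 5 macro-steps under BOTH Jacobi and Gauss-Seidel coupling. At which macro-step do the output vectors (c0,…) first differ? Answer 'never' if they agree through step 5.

[Jacobi] macro 1: S0 reads c1=3 → after 2×micro: 2; S1 reads c0=1 → after 1×micro: 7 ⇒ (c0=2, c1=7)
[Jacobi] macro 2: S0 reads c1=7 → after 2×micro: 0; S1 reads c0=2 → after 1×micro: 16 ⇒ (c0=0, c1=16)
[Jacobi] macro 3: S0 reads c1=16 → after 2×micro: 2; S1 reads c0=0 → after 1×micro: 32 ⇒ (c0=2, c1=32)
[Jacobi] macro 4: S0 reads c1=32 → after 2×micro: 2; S1 reads c0=2 → after 1×micro: 66 ⇒ (c0=2, c1=66)
[Jacobi] macro 5: S0 reads c1=66 → after 2×micro: 0; S1 reads c0=2 → after 1×micro: 134 ⇒ (c0=0, c1=134)
[Gauss-Seidel] macro 1: S0 reads c1=3 → after 2×micro: 2; S1 reads c0=2 → after 1×micro: 8 ⇒ (c0=2, c1=8)
[Gauss-Seidel] macro 2: S0 reads c1=8 → after 2×micro: 2; S1 reads c0=2 → after 1×micro: 18 ⇒ (c0=2, c1=18)
[Gauss-Seidel] macro 3: S0 reads c1=18 → after 2×micro: 0; S1 reads c0=0 → after 1×micro: 36 ⇒ (c0=0, c1=36)
[Gauss-Seidel] macro 4: S0 reads c1=36 → after 2×micro: 1; S1 reads c0=1 → after 1×micro: 73 ⇒ (c0=1, c1=73)
[Gauss-Seidel] macro 5: S0 reads c1=73 → after 2×micro: 4; S1 reads c0=4 → after 1×micro: 150 ⇒ (c0=4, c1=150)

first divergence at macro-step: 1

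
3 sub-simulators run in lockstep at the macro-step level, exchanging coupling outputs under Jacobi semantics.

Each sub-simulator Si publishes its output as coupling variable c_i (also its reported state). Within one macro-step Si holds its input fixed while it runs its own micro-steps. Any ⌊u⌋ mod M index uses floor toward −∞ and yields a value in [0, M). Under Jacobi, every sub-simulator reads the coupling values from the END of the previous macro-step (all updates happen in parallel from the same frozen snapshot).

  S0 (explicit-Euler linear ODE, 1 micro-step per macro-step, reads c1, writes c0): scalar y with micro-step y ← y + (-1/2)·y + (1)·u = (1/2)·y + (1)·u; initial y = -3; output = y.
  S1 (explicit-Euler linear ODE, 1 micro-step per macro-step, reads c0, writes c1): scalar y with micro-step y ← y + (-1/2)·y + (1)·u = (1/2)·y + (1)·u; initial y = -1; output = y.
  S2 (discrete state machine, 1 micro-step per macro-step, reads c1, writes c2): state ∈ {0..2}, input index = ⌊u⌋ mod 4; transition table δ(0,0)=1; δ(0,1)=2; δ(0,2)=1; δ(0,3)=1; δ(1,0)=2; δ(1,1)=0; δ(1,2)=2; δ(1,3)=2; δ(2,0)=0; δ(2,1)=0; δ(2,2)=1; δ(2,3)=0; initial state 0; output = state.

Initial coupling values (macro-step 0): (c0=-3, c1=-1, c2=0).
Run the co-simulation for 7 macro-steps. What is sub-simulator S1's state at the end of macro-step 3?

S1 state at macro-step 3 = -55/8

macro 1: S0 reads c1=-1 → after 1×micro: -5/2; S1 reads c0=-3 → after 1×micro: -7/2; S2 reads c1=-1 → after 1×micro: 1 ⇒ (c0=-5/2, c1=-7/2, c2=1)
macro 2: S0 reads c1=-7/2 → after 1×micro: -19/4; S1 reads c0=-5/2 → after 1×micro: -17/4; S2 reads c1=-7/2 → after 1×micro: 2 ⇒ (c0=-19/4, c1=-17/4, c2=2)
macro 3: S0 reads c1=-17/4 → after 1×micro: -53/8; S1 reads c0=-19/4 → after 1×micro: -55/8; S2 reads c1=-17/4 → after 1×micro: 0 ⇒ (c0=-53/8, c1=-55/8, c2=0)
macro 4: S0 reads c1=-55/8 → after 1×micro: -163/16; S1 reads c0=-53/8 → after 1×micro: -161/16; S2 reads c1=-55/8 → after 1×micro: 2 ⇒ (c0=-163/16, c1=-161/16, c2=2)
macro 5: S0 reads c1=-161/16 → after 1×micro: -485/32; S1 reads c0=-163/16 → after 1×micro: -487/32; S2 reads c1=-161/16 → after 1×micro: 0 ⇒ (c0=-485/32, c1=-487/32, c2=0)
macro 6: S0 reads c1=-487/32 → after 1×micro: -1459/64; S1 reads c0=-485/32 → after 1×micro: -1457/64; S2 reads c1=-487/32 → after 1×micro: 1 ⇒ (c0=-1459/64, c1=-1457/64, c2=1)
macro 7: S0 reads c1=-1457/64 → after 1×micro: -4373/128; S1 reads c0=-1459/64 → after 1×micro: -4375/128; S2 reads c1=-1457/64 → after 1×micro: 0 ⇒ (c0=-4373/128, c1=-4375/128, c2=0)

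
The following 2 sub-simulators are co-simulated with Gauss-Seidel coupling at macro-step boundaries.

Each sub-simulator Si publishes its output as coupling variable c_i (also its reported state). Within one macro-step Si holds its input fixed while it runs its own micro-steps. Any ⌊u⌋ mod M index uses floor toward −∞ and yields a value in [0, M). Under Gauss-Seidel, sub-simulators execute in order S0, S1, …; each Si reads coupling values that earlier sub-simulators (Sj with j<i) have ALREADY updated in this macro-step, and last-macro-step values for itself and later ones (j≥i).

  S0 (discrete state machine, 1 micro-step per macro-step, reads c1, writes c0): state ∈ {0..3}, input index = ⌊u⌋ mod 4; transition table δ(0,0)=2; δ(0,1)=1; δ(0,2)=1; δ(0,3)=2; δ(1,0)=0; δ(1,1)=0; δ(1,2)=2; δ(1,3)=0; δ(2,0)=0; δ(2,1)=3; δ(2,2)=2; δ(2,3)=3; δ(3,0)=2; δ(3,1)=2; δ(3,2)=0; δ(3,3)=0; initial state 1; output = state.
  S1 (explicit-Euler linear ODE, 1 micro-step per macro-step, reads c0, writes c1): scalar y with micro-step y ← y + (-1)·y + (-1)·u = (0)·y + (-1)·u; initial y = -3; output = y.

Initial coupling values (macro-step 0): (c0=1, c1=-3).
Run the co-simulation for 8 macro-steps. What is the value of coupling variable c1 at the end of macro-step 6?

c1 at macro-step 6 = -2

macro 1: S0 reads c1=-3 → after 1×micro: 0; S1 reads c0=0 → after 1×micro: 0 ⇒ (c0=0, c1=0)
macro 2: S0 reads c1=0 → after 1×micro: 2; S1 reads c0=2 → after 1×micro: -2 ⇒ (c0=2, c1=-2)
macro 3: S0 reads c1=-2 → after 1×micro: 2; S1 reads c0=2 → after 1×micro: -2 ⇒ (c0=2, c1=-2)
macro 4: S0 reads c1=-2 → after 1×micro: 2; S1 reads c0=2 → after 1×micro: -2 ⇒ (c0=2, c1=-2)
macro 5: S0 reads c1=-2 → after 1×micro: 2; S1 reads c0=2 → after 1×micro: -2 ⇒ (c0=2, c1=-2)
macro 6: S0 reads c1=-2 → after 1×micro: 2; S1 reads c0=2 → after 1×micro: -2 ⇒ (c0=2, c1=-2)
macro 7: S0 reads c1=-2 → after 1×micro: 2; S1 reads c0=2 → after 1×micro: -2 ⇒ (c0=2, c1=-2)
macro 8: S0 reads c1=-2 → after 1×micro: 2; S1 reads c0=2 → after 1×micro: -2 ⇒ (c0=2, c1=-2)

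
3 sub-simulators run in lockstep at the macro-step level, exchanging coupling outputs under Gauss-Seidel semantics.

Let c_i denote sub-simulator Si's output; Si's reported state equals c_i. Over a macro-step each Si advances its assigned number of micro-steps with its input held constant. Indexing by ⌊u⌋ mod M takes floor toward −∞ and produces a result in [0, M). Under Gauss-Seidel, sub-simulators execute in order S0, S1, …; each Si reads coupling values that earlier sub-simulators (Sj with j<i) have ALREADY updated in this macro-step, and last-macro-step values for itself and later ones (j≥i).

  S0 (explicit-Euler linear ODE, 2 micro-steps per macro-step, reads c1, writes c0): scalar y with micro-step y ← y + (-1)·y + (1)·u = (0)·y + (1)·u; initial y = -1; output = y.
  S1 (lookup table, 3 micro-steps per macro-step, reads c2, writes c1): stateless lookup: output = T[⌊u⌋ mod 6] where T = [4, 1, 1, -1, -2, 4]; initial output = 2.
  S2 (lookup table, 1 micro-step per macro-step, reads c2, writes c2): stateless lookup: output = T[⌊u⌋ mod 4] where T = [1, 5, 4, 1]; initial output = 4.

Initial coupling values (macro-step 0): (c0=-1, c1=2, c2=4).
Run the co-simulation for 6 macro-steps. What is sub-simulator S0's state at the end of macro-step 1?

macro 1: S0 reads c1=2 → after 2×micro: 2; S1 reads c2=4 → after 3×micro: -2; S2 reads c2=4 → after 1×micro: 1 ⇒ (c0=2, c1=-2, c2=1)
macro 2: S0 reads c1=-2 → after 2×micro: -2; S1 reads c2=1 → after 3×micro: 1; S2 reads c2=1 → after 1×micro: 5 ⇒ (c0=-2, c1=1, c2=5)
macro 3: S0 reads c1=1 → after 2×micro: 1; S1 reads c2=5 → after 3×micro: 4; S2 reads c2=5 → after 1×micro: 5 ⇒ (c0=1, c1=4, c2=5)
macro 4: S0 reads c1=4 → after 2×micro: 4; S1 reads c2=5 → after 3×micro: 4; S2 reads c2=5 → after 1×micro: 5 ⇒ (c0=4, c1=4, c2=5)
macro 5: S0 reads c1=4 → after 2×micro: 4; S1 reads c2=5 → after 3×micro: 4; S2 reads c2=5 → after 1×micro: 5 ⇒ (c0=4, c1=4, c2=5)
macro 6: S0 reads c1=4 → after 2×micro: 4; S1 reads c2=5 → after 3×micro: 4; S2 reads c2=5 → after 1×micro: 5 ⇒ (c0=4, c1=4, c2=5)

S0 state at macro-step 1 = 2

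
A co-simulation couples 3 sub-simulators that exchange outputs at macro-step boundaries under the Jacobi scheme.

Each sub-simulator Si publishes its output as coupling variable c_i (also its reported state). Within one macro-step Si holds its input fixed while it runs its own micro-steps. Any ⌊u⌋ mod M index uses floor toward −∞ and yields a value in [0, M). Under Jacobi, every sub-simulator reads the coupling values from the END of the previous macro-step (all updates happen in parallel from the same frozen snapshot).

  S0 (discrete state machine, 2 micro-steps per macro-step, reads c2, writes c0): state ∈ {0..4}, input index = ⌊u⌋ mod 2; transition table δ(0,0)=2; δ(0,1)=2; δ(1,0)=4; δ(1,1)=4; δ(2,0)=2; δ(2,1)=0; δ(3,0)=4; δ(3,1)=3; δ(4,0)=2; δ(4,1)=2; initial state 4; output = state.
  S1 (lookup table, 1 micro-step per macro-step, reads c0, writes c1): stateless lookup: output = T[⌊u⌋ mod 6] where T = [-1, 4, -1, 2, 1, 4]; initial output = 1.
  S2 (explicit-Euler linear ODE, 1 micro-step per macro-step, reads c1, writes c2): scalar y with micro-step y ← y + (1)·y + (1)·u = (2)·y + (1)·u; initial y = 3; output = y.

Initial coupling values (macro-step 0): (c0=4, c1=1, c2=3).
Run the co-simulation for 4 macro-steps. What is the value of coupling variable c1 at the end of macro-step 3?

c1 at macro-step 3 = -1

macro 1: S0 reads c2=3 → after 2×micro: 0; S1 reads c0=4 → after 1×micro: 1; S2 reads c1=1 → after 1×micro: 7 ⇒ (c0=0, c1=1, c2=7)
macro 2: S0 reads c2=7 → after 2×micro: 0; S1 reads c0=0 → after 1×micro: -1; S2 reads c1=1 → after 1×micro: 15 ⇒ (c0=0, c1=-1, c2=15)
macro 3: S0 reads c2=15 → after 2×micro: 0; S1 reads c0=0 → after 1×micro: -1; S2 reads c1=-1 → after 1×micro: 29 ⇒ (c0=0, c1=-1, c2=29)
macro 4: S0 reads c2=29 → after 2×micro: 0; S1 reads c0=0 → after 1×micro: -1; S2 reads c1=-1 → after 1×micro: 57 ⇒ (c0=0, c1=-1, c2=57)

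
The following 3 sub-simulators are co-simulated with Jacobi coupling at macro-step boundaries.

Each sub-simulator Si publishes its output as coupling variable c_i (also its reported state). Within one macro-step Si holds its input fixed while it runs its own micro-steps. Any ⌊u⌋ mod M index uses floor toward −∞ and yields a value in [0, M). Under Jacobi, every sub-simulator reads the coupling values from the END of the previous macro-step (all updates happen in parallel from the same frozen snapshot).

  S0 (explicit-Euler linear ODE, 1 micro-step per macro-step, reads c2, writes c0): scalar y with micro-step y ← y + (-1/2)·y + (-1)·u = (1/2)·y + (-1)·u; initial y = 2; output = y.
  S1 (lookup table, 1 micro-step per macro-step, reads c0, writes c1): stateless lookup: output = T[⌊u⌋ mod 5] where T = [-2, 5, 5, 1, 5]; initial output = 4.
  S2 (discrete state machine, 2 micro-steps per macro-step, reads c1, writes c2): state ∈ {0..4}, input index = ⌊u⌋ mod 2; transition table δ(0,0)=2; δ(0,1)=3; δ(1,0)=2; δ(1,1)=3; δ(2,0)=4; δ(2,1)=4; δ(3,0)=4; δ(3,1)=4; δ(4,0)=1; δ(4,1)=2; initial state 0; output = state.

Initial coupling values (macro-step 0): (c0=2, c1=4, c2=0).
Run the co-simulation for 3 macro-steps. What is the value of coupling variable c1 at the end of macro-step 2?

c1 at macro-step 2 = 5

macro 1: S0 reads c2=0 → after 1×micro: 1; S1 reads c0=2 → after 1×micro: 5; S2 reads c1=4 → after 2×micro: 4 ⇒ (c0=1, c1=5, c2=4)
macro 2: S0 reads c2=4 → after 1×micro: -7/2; S1 reads c0=1 → after 1×micro: 5; S2 reads c1=5 → after 2×micro: 4 ⇒ (c0=-7/2, c1=5, c2=4)
macro 3: S0 reads c2=4 → after 1×micro: -23/4; S1 reads c0=-7/2 → after 1×micro: 5; S2 reads c1=5 → after 2×micro: 4 ⇒ (c0=-23/4, c1=5, c2=4)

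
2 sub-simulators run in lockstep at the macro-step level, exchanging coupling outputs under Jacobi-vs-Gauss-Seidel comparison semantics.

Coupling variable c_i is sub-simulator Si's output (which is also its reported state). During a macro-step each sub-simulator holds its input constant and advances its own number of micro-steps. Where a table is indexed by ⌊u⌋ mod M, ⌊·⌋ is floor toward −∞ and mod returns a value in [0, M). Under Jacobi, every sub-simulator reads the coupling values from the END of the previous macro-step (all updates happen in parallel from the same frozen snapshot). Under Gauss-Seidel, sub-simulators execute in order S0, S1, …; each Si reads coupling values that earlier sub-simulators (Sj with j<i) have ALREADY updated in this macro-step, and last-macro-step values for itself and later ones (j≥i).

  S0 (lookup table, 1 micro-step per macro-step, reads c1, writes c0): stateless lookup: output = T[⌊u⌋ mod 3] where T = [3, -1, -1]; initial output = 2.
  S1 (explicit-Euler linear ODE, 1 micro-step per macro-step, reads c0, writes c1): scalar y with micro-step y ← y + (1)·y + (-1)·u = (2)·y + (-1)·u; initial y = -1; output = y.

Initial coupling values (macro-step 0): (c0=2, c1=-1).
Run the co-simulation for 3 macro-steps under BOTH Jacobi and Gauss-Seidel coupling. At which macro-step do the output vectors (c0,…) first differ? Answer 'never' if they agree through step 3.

[Jacobi] macro 1: S0 reads c1=-1 → after 1×micro: -1; S1 reads c0=2 → after 1×micro: -4 ⇒ (c0=-1, c1=-4)
[Jacobi] macro 2: S0 reads c1=-4 → after 1×micro: -1; S1 reads c0=-1 → after 1×micro: -7 ⇒ (c0=-1, c1=-7)
[Jacobi] macro 3: S0 reads c1=-7 → after 1×micro: -1; S1 reads c0=-1 → after 1×micro: -13 ⇒ (c0=-1, c1=-13)
[Gauss-Seidel] macro 1: S0 reads c1=-1 → after 1×micro: -1; S1 reads c0=-1 → after 1×micro: -1 ⇒ (c0=-1, c1=-1)
[Gauss-Seidel] macro 2: S0 reads c1=-1 → after 1×micro: -1; S1 reads c0=-1 → after 1×micro: -1 ⇒ (c0=-1, c1=-1)
[Gauss-Seidel] macro 3: S0 reads c1=-1 → after 1×micro: -1; S1 reads c0=-1 → after 1×micro: -1 ⇒ (c0=-1, c1=-1)

first divergence at macro-step: 1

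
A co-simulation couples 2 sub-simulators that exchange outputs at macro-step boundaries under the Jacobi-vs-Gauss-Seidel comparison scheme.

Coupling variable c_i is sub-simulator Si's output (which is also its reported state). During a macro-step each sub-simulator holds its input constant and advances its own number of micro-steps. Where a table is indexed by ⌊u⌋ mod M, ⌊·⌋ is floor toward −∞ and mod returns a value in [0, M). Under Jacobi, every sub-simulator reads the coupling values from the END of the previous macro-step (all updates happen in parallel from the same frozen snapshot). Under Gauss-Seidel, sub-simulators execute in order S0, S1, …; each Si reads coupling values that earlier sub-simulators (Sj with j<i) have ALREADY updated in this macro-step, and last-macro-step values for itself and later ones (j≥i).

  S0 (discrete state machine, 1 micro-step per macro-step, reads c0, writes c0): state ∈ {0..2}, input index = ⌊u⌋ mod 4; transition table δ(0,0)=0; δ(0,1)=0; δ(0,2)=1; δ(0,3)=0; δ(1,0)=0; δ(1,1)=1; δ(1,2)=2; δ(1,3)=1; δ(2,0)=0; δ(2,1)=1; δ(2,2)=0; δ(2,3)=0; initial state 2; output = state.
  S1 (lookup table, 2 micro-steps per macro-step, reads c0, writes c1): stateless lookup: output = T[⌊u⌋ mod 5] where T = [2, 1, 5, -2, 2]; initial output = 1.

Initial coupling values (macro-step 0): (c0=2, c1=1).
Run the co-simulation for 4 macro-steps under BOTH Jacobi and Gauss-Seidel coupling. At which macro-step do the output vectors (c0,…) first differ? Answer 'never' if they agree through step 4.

first divergence at macro-step: 1

[Jacobi] macro 1: S0 reads c0=2 → after 1×micro: 0; S1 reads c0=2 → after 2×micro: 5 ⇒ (c0=0, c1=5)
[Jacobi] macro 2: S0 reads c0=0 → after 1×micro: 0; S1 reads c0=0 → after 2×micro: 2 ⇒ (c0=0, c1=2)
[Jacobi] macro 3: S0 reads c0=0 → after 1×micro: 0; S1 reads c0=0 → after 2×micro: 2 ⇒ (c0=0, c1=2)
[Jacobi] macro 4: S0 reads c0=0 → after 1×micro: 0; S1 reads c0=0 → after 2×micro: 2 ⇒ (c0=0, c1=2)
[Gauss-Seidel] macro 1: S0 reads c0=2 → after 1×micro: 0; S1 reads c0=0 → after 2×micro: 2 ⇒ (c0=0, c1=2)
[Gauss-Seidel] macro 2: S0 reads c0=0 → after 1×micro: 0; S1 reads c0=0 → after 2×micro: 2 ⇒ (c0=0, c1=2)
[Gauss-Seidel] macro 3: S0 reads c0=0 → after 1×micro: 0; S1 reads c0=0 → after 2×micro: 2 ⇒ (c0=0, c1=2)
[Gauss-Seidel] macro 4: S0 reads c0=0 → after 1×micro: 0; S1 reads c0=0 → after 2×micro: 2 ⇒ (c0=0, c1=2)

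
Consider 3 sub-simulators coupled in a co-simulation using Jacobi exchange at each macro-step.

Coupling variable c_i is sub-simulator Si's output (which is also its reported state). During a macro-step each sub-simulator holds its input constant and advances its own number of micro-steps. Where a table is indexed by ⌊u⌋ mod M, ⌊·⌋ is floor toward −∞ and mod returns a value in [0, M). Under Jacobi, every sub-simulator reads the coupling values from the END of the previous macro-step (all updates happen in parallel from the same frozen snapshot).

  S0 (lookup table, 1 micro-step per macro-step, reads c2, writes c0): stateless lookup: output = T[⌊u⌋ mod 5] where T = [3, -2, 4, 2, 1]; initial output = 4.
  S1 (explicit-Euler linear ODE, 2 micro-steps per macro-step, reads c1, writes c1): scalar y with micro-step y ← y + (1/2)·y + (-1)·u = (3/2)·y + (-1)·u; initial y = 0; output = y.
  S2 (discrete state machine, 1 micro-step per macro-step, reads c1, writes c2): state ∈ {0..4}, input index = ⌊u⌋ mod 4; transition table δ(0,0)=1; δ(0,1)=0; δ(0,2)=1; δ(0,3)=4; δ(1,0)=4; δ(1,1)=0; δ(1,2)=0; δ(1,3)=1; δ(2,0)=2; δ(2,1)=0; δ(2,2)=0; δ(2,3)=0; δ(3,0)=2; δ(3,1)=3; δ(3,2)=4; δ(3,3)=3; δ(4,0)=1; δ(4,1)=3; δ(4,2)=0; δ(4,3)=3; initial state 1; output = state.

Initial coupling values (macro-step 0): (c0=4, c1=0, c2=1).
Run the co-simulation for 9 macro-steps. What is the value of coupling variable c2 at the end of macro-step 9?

c2 at macro-step 9 = 4

macro 1: S0 reads c2=1 → after 1×micro: -2; S1 reads c1=0 → after 2×micro: 0; S2 reads c1=0 → after 1×micro: 4 ⇒ (c0=-2, c1=0, c2=4)
macro 2: S0 reads c2=4 → after 1×micro: 1; S1 reads c1=0 → after 2×micro: 0; S2 reads c1=0 → after 1×micro: 1 ⇒ (c0=1, c1=0, c2=1)
macro 3: S0 reads c2=1 → after 1×micro: -2; S1 reads c1=0 → after 2×micro: 0; S2 reads c1=0 → after 1×micro: 4 ⇒ (c0=-2, c1=0, c2=4)
macro 4: S0 reads c2=4 → after 1×micro: 1; S1 reads c1=0 → after 2×micro: 0; S2 reads c1=0 → after 1×micro: 1 ⇒ (c0=1, c1=0, c2=1)
macro 5: S0 reads c2=1 → after 1×micro: -2; S1 reads c1=0 → after 2×micro: 0; S2 reads c1=0 → after 1×micro: 4 ⇒ (c0=-2, c1=0, c2=4)
macro 6: S0 reads c2=4 → after 1×micro: 1; S1 reads c1=0 → after 2×micro: 0; S2 reads c1=0 → after 1×micro: 1 ⇒ (c0=1, c1=0, c2=1)
macro 7: S0 reads c2=1 → after 1×micro: -2; S1 reads c1=0 → after 2×micro: 0; S2 reads c1=0 → after 1×micro: 4 ⇒ (c0=-2, c1=0, c2=4)
macro 8: S0 reads c2=4 → after 1×micro: 1; S1 reads c1=0 → after 2×micro: 0; S2 reads c1=0 → after 1×micro: 1 ⇒ (c0=1, c1=0, c2=1)
macro 9: S0 reads c2=1 → after 1×micro: -2; S1 reads c1=0 → after 2×micro: 0; S2 reads c1=0 → after 1×micro: 4 ⇒ (c0=-2, c1=0, c2=4)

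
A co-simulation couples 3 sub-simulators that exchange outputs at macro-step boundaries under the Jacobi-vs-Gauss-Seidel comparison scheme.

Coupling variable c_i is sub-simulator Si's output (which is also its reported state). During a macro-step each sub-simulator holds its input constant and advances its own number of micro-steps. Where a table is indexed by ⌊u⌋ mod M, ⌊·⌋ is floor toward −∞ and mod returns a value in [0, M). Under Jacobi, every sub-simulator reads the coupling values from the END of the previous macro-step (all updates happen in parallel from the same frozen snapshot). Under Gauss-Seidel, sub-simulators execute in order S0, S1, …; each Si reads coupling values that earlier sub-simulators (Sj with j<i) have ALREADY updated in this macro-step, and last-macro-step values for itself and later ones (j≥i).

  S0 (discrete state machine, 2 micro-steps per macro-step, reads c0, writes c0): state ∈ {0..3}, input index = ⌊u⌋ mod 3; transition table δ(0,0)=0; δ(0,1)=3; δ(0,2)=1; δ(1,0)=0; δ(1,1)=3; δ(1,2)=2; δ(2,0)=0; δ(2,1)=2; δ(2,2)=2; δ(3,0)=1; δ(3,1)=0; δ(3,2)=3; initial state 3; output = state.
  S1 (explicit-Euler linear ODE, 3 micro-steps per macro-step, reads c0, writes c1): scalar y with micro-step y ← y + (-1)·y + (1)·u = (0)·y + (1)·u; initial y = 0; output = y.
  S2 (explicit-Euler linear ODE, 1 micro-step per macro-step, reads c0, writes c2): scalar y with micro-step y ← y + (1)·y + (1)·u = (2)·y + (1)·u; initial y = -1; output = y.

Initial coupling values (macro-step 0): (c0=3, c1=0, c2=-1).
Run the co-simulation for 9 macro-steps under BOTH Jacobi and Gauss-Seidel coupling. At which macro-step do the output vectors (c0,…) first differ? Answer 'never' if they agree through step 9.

first divergence at macro-step: 1

[Jacobi] macro 1: S0 reads c0=3 → after 2×micro: 0; S1 reads c0=3 → after 3×micro: 3; S2 reads c0=3 → after 1×micro: 1 ⇒ (c0=0, c1=3, c2=1)
[Jacobi] macro 2: S0 reads c0=0 → after 2×micro: 0; S1 reads c0=0 → after 3×micro: 0; S2 reads c0=0 → after 1×micro: 2 ⇒ (c0=0, c1=0, c2=2)
[Jacobi] macro 3: S0 reads c0=0 → after 2×micro: 0; S1 reads c0=0 → after 3×micro: 0; S2 reads c0=0 → after 1×micro: 4 ⇒ (c0=0, c1=0, c2=4)
[Jacobi] macro 4: S0 reads c0=0 → after 2×micro: 0; S1 reads c0=0 → after 3×micro: 0; S2 reads c0=0 → after 1×micro: 8 ⇒ (c0=0, c1=0, c2=8)
[Jacobi] macro 5: S0 reads c0=0 → after 2×micro: 0; S1 reads c0=0 → after 3×micro: 0; S2 reads c0=0 → after 1×micro: 16 ⇒ (c0=0, c1=0, c2=16)
[Jacobi] macro 6: S0 reads c0=0 → after 2×micro: 0; S1 reads c0=0 → after 3×micro: 0; S2 reads c0=0 → after 1×micro: 32 ⇒ (c0=0, c1=0, c2=32)
[Jacobi] macro 7: S0 reads c0=0 → after 2×micro: 0; S1 reads c0=0 → after 3×micro: 0; S2 reads c0=0 → after 1×micro: 64 ⇒ (c0=0, c1=0, c2=64)
[Jacobi] macro 8: S0 reads c0=0 → after 2×micro: 0; S1 reads c0=0 → after 3×micro: 0; S2 reads c0=0 → after 1×micro: 128 ⇒ (c0=0, c1=0, c2=128)
[Jacobi] macro 9: S0 reads c0=0 → after 2×micro: 0; S1 reads c0=0 → after 3×micro: 0; S2 reads c0=0 → after 1×micro: 256 ⇒ (c0=0, c1=0, c2=256)
[Gauss-Seidel] macro 1: S0 reads c0=3 → after 2×micro: 0; S1 reads c0=0 → after 3×micro: 0; S2 reads c0=0 → after 1×micro: -2 ⇒ (c0=0, c1=0, c2=-2)
[Gauss-Seidel] macro 2: S0 reads c0=0 → after 2×micro: 0; S1 reads c0=0 → after 3×micro: 0; S2 reads c0=0 → after 1×micro: -4 ⇒ (c0=0, c1=0, c2=-4)
[Gauss-Seidel] macro 3: S0 reads c0=0 → after 2×micro: 0; S1 reads c0=0 → after 3×micro: 0; S2 reads c0=0 → after 1×micro: -8 ⇒ (c0=0, c1=0, c2=-8)
[Gauss-Seidel] macro 4: S0 reads c0=0 → after 2×micro: 0; S1 reads c0=0 → after 3×micro: 0; S2 reads c0=0 → after 1×micro: -16 ⇒ (c0=0, c1=0, c2=-16)
[Gauss-Seidel] macro 5: S0 reads c0=0 → after 2×micro: 0; S1 reads c0=0 → after 3×micro: 0; S2 reads c0=0 → after 1×micro: -32 ⇒ (c0=0, c1=0, c2=-32)
[Gauss-Seidel] macro 6: S0 reads c0=0 → after 2×micro: 0; S1 reads c0=0 → after 3×micro: 0; S2 reads c0=0 → after 1×micro: -64 ⇒ (c0=0, c1=0, c2=-64)
[Gauss-Seidel] macro 7: S0 reads c0=0 → after 2×micro: 0; S1 reads c0=0 → after 3×micro: 0; S2 reads c0=0 → after 1×micro: -128 ⇒ (c0=0, c1=0, c2=-128)
[Gauss-Seidel] macro 8: S0 reads c0=0 → after 2×micro: 0; S1 reads c0=0 → after 3×micro: 0; S2 reads c0=0 → after 1×micro: -256 ⇒ (c0=0, c1=0, c2=-256)
[Gauss-Seidel] macro 9: S0 reads c0=0 → after 2×micro: 0; S1 reads c0=0 → after 3×micro: 0; S2 reads c0=0 → after 1×micro: -512 ⇒ (c0=0, c1=0, c2=-512)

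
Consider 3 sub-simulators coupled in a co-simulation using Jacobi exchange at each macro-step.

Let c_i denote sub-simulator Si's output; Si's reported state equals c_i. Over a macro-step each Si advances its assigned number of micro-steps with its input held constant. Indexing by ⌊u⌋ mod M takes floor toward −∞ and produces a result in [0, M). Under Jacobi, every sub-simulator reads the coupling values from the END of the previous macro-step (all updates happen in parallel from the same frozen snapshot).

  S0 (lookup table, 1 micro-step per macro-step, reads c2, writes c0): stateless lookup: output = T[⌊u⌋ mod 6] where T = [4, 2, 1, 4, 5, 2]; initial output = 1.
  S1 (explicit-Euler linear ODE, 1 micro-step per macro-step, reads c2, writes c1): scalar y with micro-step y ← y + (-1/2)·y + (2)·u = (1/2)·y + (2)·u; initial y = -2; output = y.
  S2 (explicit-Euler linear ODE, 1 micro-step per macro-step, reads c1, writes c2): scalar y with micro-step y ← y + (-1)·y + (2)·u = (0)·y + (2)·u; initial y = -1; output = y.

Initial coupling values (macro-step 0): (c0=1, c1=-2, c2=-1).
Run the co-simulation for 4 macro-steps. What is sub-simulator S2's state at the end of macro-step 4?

macro 1: S0 reads c2=-1 → after 1×micro: 2; S1 reads c2=-1 → after 1×micro: -3; S2 reads c1=-2 → after 1×micro: -4 ⇒ (c0=2, c1=-3, c2=-4)
macro 2: S0 reads c2=-4 → after 1×micro: 1; S1 reads c2=-4 → after 1×micro: -19/2; S2 reads c1=-3 → after 1×micro: -6 ⇒ (c0=1, c1=-19/2, c2=-6)
macro 3: S0 reads c2=-6 → after 1×micro: 4; S1 reads c2=-6 → after 1×micro: -67/4; S2 reads c1=-19/2 → after 1×micro: -19 ⇒ (c0=4, c1=-67/4, c2=-19)
macro 4: S0 reads c2=-19 → after 1×micro: 2; S1 reads c2=-19 → after 1×micro: -371/8; S2 reads c1=-67/4 → after 1×micro: -67/2 ⇒ (c0=2, c1=-371/8, c2=-67/2)

S2 state at macro-step 4 = -67/2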